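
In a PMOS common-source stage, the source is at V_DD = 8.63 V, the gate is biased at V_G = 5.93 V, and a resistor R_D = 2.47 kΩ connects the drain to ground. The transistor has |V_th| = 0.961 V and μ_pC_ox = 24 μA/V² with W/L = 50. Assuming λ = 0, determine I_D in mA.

V_SG = V_DD − V_G = 8.63 − 5.93 = 2.7 V, so V_ov = 2.7 − 0.961 = 1.74 V.
k_p = μ_pC_ox · (W/L) = 1.2 mA/V².
Assume saturation: I_D = ½ k_p V_ov² = 0.5 × 1.2 × 1.74² = 1.81 mA, giving V_SD = V_DD − I_D R_D = 8.63 − 1.81 × 2.47 = 4.15 V.
V_SD = 4.15 V ≥ V_ov = 1.74 V, confirming saturation.

I_D = 1.81 mA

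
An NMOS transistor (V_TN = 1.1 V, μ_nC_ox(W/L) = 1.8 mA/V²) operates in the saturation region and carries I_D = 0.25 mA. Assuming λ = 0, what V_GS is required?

V_GS = 1.63 V

In saturation I_D = ½ k_n (V_GS − V_TN)², so V_GS − V_TN = √(2 I_D / k_n) = √(2 × 0.25 / 1.8) = 0.527 V.
V_GS = 1.1 + 0.527 = 1.63 V.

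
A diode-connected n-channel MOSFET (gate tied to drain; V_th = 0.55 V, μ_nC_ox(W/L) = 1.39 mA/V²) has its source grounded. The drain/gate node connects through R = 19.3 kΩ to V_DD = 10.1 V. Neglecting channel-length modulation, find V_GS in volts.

V_GS = 1.36 V

With gate tied to drain, V_GS = V_DS ≥ V_GS − V_th, so the device is in saturation.
KCL at the drain: ½ k_n (V_GS − V_th)² = (V_DD − V_GS)/R.
Let x = V_GS − 0.55. Then 13.4 x² + x − 9.55 = 0, giving x = 0.807 V (positive root), so V_GS = 1.36 V.
I_D = (V_DD − V_GS)/R = (10.1 − 1.36) / 19.3 = 0.453 mA.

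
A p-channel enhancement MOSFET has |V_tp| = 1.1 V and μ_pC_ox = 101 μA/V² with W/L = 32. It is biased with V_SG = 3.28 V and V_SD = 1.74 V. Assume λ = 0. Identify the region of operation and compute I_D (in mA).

Triode; I_D = 7.37 mA

k_p = μ_pC_ox · (W/L) = 3.232 mA/V².
V_ov = V_SG − |V_tp| = 3.28 − 1.1 = 2.18 V.
Since V_SD = 1.74 V < V_ov = 2.18 V, the device is in the triode region.
I_D = k_p [V_ov · V_SD − ½ V_SD²] = 3.232 × [2.18 × 1.74 − 0.5 × 1.74²] = 7.37 mA.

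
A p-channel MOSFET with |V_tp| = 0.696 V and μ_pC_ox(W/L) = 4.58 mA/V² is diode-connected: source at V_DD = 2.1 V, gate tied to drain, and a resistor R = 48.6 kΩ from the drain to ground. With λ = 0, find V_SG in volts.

With gate tied to drain, V_SG = V_SD ≥ V_SG − |V_tp|, so the device is in saturation.
KCL at the drain: ½ k_p (V_SG − |V_tp|)² = (V_DD − V_SG)/R.
Let x = V_SG − 0.696. Then 111 x² + x − 1.404 = 0, giving x = 0.108 V (positive root), so V_SG = 0.804 V.
I_D = (V_DD − V_SG)/R = (2.1 − 0.804) / 48.6 = 0.0267 mA.

V_SG = 0.804 V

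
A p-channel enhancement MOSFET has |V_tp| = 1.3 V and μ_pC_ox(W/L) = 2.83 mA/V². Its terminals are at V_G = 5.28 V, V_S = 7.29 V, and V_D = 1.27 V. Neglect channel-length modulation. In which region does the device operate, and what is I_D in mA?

Saturation; I_D = 0.713 mA

V_SG = V_S − V_G = 7.29 − 5.28 = 2.01 V; V_SD = V_S − V_D = 7.29 − 1.27 = 6.02 V.
V_ov = V_SG − |V_tp| = 2.01 − 1.3 = 0.71 V.
Since V_SD = 6.02 V ≥ V_ov = 0.71 V, the device is in saturation.
I_D = ½ k_p V_ov² = 0.5 × 2.83 × 0.71² = 0.713 mA.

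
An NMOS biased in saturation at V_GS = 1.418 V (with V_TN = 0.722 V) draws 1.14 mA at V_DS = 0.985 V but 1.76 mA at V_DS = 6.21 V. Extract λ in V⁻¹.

With V_GS fixed, I_D ∝ (1 + λ V_DS) in saturation, so I_D2/I_D1 = (1 + λ V_DS2)/(1 + λ V_DS1).
1.76/1.14 = 1.544 = (1 + 6.21 λ)/(1 + 0.985 λ).
Solving: λ (I_D1 V_DS2 − I_D2 V_DS1) = I_D2 − I_D1, so λ = (1.76 − 1.14) / (1.14 × 6.21 − 1.76 × 0.985) = 0.62 / 5.35 = 0.116 V⁻¹.

λ = 0.116 V⁻¹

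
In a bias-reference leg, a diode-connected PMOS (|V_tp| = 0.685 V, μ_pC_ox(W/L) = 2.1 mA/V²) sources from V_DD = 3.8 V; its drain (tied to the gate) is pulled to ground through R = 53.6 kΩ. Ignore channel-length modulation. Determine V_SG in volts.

With gate tied to drain, V_SG = V_SD ≥ V_SG − |V_tp|, so the device is in saturation.
KCL at the drain: ½ k_p (V_SG − |V_tp|)² = (V_DD − V_SG)/R.
Let x = V_SG − 0.685. Then 56.3 x² + x − 3.115 = 0, giving x = 0.227 V (positive root), so V_SG = 0.912 V.
I_D = (V_DD − V_SG)/R = (3.8 − 0.912) / 53.6 = 0.0539 mA.

V_SG = 0.912 V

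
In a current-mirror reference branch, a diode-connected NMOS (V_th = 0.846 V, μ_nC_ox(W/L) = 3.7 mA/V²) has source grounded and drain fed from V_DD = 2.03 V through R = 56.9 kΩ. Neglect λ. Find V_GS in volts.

V_GS = 0.947 V

With gate tied to drain, V_GS = V_DS ≥ V_GS − V_th, so the device is in saturation.
KCL at the drain: ½ k_n (V_GS − V_th)² = (V_DD − V_GS)/R.
Let x = V_GS − 0.846. Then 105 x² + x − 1.184 = 0, giving x = 0.101 V (positive root), so V_GS = 0.947 V.
I_D = (V_DD − V_GS)/R = (2.03 − 0.947) / 56.9 = 0.019 mA.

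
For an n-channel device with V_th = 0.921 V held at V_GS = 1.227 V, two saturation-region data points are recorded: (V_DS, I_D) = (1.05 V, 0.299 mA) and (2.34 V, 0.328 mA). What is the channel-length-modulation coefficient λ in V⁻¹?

λ = 0.0816 V⁻¹

With V_GS fixed, I_D ∝ (1 + λ V_DS) in saturation, so I_D2/I_D1 = (1 + λ V_DS2)/(1 + λ V_DS1).
0.328/0.299 = 1.097 = (1 + 2.34 λ)/(1 + 1.05 λ).
Solving: λ (I_D1 V_DS2 − I_D2 V_DS1) = I_D2 − I_D1, so λ = (0.328 − 0.299) / (0.299 × 2.34 − 0.328 × 1.05) = 0.029 / 0.355 = 0.0816 V⁻¹.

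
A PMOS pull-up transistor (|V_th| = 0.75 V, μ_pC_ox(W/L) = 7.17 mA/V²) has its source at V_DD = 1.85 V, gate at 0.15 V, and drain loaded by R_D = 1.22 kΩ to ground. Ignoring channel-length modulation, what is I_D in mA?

I_D = 1.33 mA

V_SG = V_DD − V_G = 1.85 − 0.15 = 1.7 V, so V_ov = 1.7 − 0.75 = 0.95 V.
Assume saturation: I_D = ½ k_p V_ov² = 0.5 × 7.17 × 0.95² = 3.24 mA, giving V_SD = V_DD − I_D R_D = 1.85 − 3.24 × 1.22 = -2.1 V.
But -2.1 V < V_ov = 0.95 V, so the device is actually in triode.
In triode I_D = k_p[V_ov V_SD − ½ V_SD²] and I_D = (V_DD − V_SD)/R_D. Equating: 4.37 V_SD² − 9.31 V_SD + 1.85 = 0, giving V_SD = 0.222 V (the root below V_ov).
I_D = (1.85 − 0.222) / 1.22 = 1.33 mA.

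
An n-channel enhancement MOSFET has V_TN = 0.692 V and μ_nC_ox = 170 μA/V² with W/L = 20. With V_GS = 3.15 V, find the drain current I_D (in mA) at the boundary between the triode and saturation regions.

I_D = 10.3 mA

At the boundary V_DS = V_ov = V_GS − V_TN = 3.15 − 0.692 = 2.46 V.
k_n = μ_nC_ox · (W/L) = 3.4 mA/V².
I_D = ½ k_n V_ov² = 0.5 × 3.4 × 2.46² = 10.3 mA.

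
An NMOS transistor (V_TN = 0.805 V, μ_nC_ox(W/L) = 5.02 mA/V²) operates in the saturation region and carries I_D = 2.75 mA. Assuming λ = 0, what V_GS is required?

In saturation I_D = ½ k_n (V_GS − V_TN)², so V_GS − V_TN = √(2 I_D / k_n) = √(2 × 2.75 / 5.02) = 1.05 V.
V_GS = 0.805 + 1.05 = 1.85 V.

V_GS = 1.85 V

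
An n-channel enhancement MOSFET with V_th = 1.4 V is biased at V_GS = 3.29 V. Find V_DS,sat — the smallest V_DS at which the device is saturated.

The boundary between triode and saturation is V_DS = V_GS − V_th = V_ov.
V_ov = 3.29 − 1.4 = 1.89 V.

V_DS,sat = 1.89 V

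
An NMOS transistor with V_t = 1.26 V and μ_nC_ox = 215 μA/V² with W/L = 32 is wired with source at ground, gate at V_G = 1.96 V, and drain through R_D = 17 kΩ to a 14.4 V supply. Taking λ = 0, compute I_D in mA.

V_GS = V_G = 1.96 V, so V_ov = 1.96 − 1.26 = 0.7 V.
k_n = μ_nC_ox · (W/L) = 6.88 mA/V².
Assume saturation: I_D = ½ k_n V_ov² = 0.5 × 6.88 × 0.7² = 1.69 mA, giving V_DS = V_DD − I_D R_D = 14.4 − 1.69 × 17 = -14.3 V.
But -14.3 V < V_ov = 0.7 V, so the device is actually in triode.
In triode I_D = k_n[V_ov V_DS − ½ V_DS²] and I_D = (V_DD − V_DS)/R_D. Equating: 58.5 V_DS² − 82.87 V_DS + 14.4 = 0, giving V_DS = 0.203 V (the root below V_ov).
I_D = (14.4 − 0.203) / 17 = 0.835 mA.

I_D = 0.835 mA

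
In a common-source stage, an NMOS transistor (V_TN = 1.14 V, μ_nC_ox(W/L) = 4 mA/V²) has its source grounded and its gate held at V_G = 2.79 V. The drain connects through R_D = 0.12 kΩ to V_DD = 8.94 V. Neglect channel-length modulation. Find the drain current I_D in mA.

I_D = 5.45 mA

V_GS = V_G = 2.79 V, so V_ov = 2.79 − 1.14 = 1.65 V.
Assume saturation: I_D = ½ k_n V_ov² = 0.5 × 4 × 1.65² = 5.45 mA, giving V_DS = V_DD − I_D R_D = 8.94 − 5.45 × 0.12 = 8.29 V.
V_DS = 8.29 V ≥ V_ov = 1.65 V, confirming saturation.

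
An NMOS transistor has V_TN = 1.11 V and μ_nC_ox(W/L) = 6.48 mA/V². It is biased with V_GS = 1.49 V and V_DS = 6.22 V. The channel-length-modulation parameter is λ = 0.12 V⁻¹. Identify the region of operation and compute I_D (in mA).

Saturation; I_D = 0.817 mA

V_ov = V_GS − V_TN = 1.49 − 1.11 = 0.38 V.
Since V_DS = 6.22 V ≥ V_ov = 0.38 V, the device is in saturation.
I_D = ½ k_n V_ov² (1 + λ V_DS) = 0.5 × 6.48 × 0.38² × (1 + 0.12 × 6.22) = 0.817 mA.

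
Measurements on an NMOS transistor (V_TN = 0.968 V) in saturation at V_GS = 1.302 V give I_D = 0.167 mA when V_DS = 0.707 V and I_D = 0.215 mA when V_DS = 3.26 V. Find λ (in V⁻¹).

With V_GS fixed, I_D ∝ (1 + λ V_DS) in saturation, so I_D2/I_D1 = (1 + λ V_DS2)/(1 + λ V_DS1).
0.215/0.167 = 1.287 = (1 + 3.26 λ)/(1 + 0.707 λ).
Solving: λ (I_D1 V_DS2 − I_D2 V_DS1) = I_D2 − I_D1, so λ = (0.215 − 0.167) / (0.167 × 3.26 − 0.215 × 0.707) = 0.048 / 0.392 = 0.122 V⁻¹.

λ = 0.122 V⁻¹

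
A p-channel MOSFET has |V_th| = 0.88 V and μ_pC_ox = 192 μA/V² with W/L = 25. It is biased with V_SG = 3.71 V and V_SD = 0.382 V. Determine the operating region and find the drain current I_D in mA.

Triode; I_D = 4.84 mA

k_p = μ_pC_ox · (W/L) = 4.8 mA/V².
V_ov = V_SG − |V_th| = 3.71 − 0.88 = 2.83 V.
Since V_SD = 0.382 V < V_ov = 2.83 V, the device is in the triode region.
I_D = k_p [V_ov · V_SD − ½ V_SD²] = 4.8 × [2.83 × 0.382 − 0.5 × 0.382²] = 4.84 mA.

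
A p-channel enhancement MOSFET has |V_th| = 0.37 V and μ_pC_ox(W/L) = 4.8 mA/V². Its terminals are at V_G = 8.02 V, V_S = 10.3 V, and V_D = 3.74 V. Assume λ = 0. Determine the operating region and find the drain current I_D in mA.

Saturation; I_D = 8.76 mA

V_SG = V_S − V_G = 10.3 − 8.02 = 2.28 V; V_SD = V_S − V_D = 10.3 − 3.74 = 6.56 V.
V_ov = V_SG − |V_th| = 2.28 − 0.37 = 1.91 V.
Since V_SD = 6.56 V ≥ V_ov = 1.91 V, the device is in saturation.
I_D = ½ k_p V_ov² = 0.5 × 4.8 × 1.91² = 8.76 mA.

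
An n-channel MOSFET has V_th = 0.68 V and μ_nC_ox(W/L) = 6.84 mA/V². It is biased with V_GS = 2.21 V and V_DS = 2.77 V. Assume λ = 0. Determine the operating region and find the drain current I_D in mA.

Saturation; I_D = 8.01 mA

V_ov = V_GS − V_th = 2.21 − 0.68 = 1.53 V.
Since V_DS = 2.77 V ≥ V_ov = 1.53 V, the device is in saturation.
I_D = ½ k_n V_ov² = 0.5 × 6.84 × 1.53² = 8.01 mA.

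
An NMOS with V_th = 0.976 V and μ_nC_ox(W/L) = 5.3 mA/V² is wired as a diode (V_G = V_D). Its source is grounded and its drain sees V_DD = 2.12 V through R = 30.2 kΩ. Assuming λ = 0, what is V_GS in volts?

With gate tied to drain, V_GS = V_DS ≥ V_GS − V_th, so the device is in saturation.
KCL at the drain: ½ k_n (V_GS − V_th)² = (V_DD − V_GS)/R.
Let x = V_GS − 0.976. Then 80 x² + x − 1.144 = 0, giving x = 0.113 V (positive root), so V_GS = 1.09 V.
I_D = (V_DD − V_GS)/R = (2.12 − 1.09) / 30.2 = 0.0341 mA.

V_GS = 1.09 V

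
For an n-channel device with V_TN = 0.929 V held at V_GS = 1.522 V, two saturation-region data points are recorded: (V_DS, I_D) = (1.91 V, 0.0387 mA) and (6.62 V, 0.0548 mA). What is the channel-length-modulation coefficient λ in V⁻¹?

λ = 0.106 V⁻¹

With V_GS fixed, I_D ∝ (1 + λ V_DS) in saturation, so I_D2/I_D1 = (1 + λ V_DS2)/(1 + λ V_DS1).
0.0548/0.0387 = 1.416 = (1 + 6.62 λ)/(1 + 1.91 λ).
Solving: λ (I_D1 V_DS2 − I_D2 V_DS1) = I_D2 − I_D1, so λ = (0.0548 − 0.0387) / (0.0387 × 6.62 − 0.0548 × 1.91) = 0.0161 / 0.152 = 0.106 V⁻¹.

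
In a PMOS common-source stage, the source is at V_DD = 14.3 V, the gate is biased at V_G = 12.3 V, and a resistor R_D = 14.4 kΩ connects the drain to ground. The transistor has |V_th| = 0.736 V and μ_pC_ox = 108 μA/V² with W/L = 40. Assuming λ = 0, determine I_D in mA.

I_D = 0.980 mA

V_SG = V_DD − V_G = 14.3 − 12.3 = 2 V, so V_ov = 2 − 0.736 = 1.26 V.
k_p = μ_pC_ox · (W/L) = 4.32 mA/V².
Assume saturation: I_D = ½ k_p V_ov² = 0.5 × 4.32 × 1.26² = 3.45 mA, giving V_SD = V_DD − I_D R_D = 14.3 − 3.45 × 14.4 = -35.4 V.
But -35.4 V < V_ov = 1.26 V, so the device is actually in triode.
In triode I_D = k_p[V_ov V_SD − ½ V_SD²] and I_D = (V_DD − V_SD)/R_D. Equating: 31.1 V_SD² − 79.63 V_SD + 14.3 = 0, giving V_SD = 0.194 V (the root below V_ov).
I_D = (14.3 − 0.194) / 14.4 = 0.98 mA.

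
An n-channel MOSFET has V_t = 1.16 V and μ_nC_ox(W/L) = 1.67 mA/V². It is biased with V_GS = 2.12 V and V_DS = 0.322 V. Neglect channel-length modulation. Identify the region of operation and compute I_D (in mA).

V_ov = V_GS − V_t = 2.12 − 1.16 = 0.96 V.
Since V_DS = 0.322 V < V_ov = 0.96 V, the device is in the triode region.
I_D = k_n [V_ov · V_DS − ½ V_DS²] = 1.67 × [0.96 × 0.322 − 0.5 × 0.322²] = 0.43 mA.

Triode; I_D = 0.430 mA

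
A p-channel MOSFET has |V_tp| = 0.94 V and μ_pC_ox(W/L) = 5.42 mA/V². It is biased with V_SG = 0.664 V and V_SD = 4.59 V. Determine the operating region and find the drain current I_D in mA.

Cutoff; I_D = 0 mA

V_SG = 0.664 V < |V_tp| = 0.94 V, so the transistor is in cutoff.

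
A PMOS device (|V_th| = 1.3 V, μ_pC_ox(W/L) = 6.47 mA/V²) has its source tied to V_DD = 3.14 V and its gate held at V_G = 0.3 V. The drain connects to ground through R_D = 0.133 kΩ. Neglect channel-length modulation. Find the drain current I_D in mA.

I_D = 7.67 mA

V_SG = V_DD − V_G = 3.14 − 0.3 = 2.84 V, so V_ov = 2.84 − 1.3 = 1.54 V.
Assume saturation: I_D = ½ k_p V_ov² = 0.5 × 6.47 × 1.54² = 7.67 mA, giving V_SD = V_DD − I_D R_D = 3.14 − 7.67 × 0.133 = 2.12 V.
V_SD = 2.12 V ≥ V_ov = 1.54 V, confirming saturation.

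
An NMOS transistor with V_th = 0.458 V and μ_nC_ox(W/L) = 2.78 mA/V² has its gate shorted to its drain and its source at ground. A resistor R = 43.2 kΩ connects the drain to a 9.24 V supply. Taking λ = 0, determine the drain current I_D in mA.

I_D = 0.195 mA

With gate tied to drain, V_GS = V_DS ≥ V_GS − V_th, so the device is in saturation.
KCL at the drain: ½ k_n (V_GS − V_th)² = (V_DD − V_GS)/R.
Let x = V_GS − 0.458. Then 60 x² + x − 8.782 = 0, giving x = 0.374 V (positive root), so V_GS = 0.832 V.
I_D = (V_DD − V_GS)/R = (9.24 − 0.832) / 43.2 = 0.195 mA.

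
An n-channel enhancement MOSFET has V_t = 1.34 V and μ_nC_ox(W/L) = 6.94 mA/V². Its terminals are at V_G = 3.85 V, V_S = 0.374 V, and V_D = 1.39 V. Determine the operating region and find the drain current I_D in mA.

Triode; I_D = 11.5 mA

V_GS = V_G − V_S = 3.85 − 0.374 = 3.48 V; V_DS = V_D − V_S = 1.39 − 0.374 = 1.02 V.
V_ov = V_GS − V_t = 3.48 − 1.34 = 2.14 V.
Since V_DS = 1.02 V < V_ov = 2.14 V, the device is in the triode region.
I_D = k_n [V_ov · V_DS − ½ V_DS²] = 6.94 × [2.14 × 1.02 − 0.5 × 1.02²] = 11.5 mA.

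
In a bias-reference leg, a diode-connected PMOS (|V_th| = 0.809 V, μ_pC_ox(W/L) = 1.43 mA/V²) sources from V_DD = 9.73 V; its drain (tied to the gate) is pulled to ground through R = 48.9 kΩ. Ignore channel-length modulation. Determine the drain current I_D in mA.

With gate tied to drain, V_SG = V_SD ≥ V_SG − |V_th|, so the device is in saturation.
KCL at the drain: ½ k_p (V_SG − |V_th|)² = (V_DD − V_SG)/R.
Let x = V_SG − 0.809. Then 35 x² + x − 8.921 = 0, giving x = 0.491 V (positive root), so V_SG = 1.3 V.
I_D = (V_DD − V_SG)/R = (9.73 − 1.3) / 48.9 = 0.172 mA.

I_D = 0.172 mA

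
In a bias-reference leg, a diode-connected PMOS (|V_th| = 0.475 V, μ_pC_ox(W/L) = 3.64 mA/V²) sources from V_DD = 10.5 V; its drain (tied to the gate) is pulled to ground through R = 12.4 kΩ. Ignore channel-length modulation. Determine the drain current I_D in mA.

With gate tied to drain, V_SG = V_SD ≥ V_SG − |V_th|, so the device is in saturation.
KCL at the drain: ½ k_p (V_SG − |V_th|)² = (V_DD − V_SG)/R.
Let x = V_SG − 0.475. Then 22.6 x² + x − 10.03 = 0, giving x = 0.645 V (positive root), so V_SG = 1.12 V.
I_D = (V_DD − V_SG)/R = (10.5 − 1.12) / 12.4 = 0.756 mA.

I_D = 0.756 mA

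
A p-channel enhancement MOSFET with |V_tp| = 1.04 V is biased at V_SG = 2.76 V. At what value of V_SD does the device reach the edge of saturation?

V_SD,sat = 1.72 V

The boundary between triode and saturation is V_SD = V_SG − |V_tp| = V_ov.
V_ov = 2.76 − 1.04 = 1.72 V.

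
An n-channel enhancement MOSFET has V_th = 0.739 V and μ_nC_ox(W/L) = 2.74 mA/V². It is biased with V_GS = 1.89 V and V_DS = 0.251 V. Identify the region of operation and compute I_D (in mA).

Triode; I_D = 0.705 mA

V_ov = V_GS − V_th = 1.89 − 0.739 = 1.15 V.
Since V_DS = 0.251 V < V_ov = 1.15 V, the device is in the triode region.
I_D = k_n [V_ov · V_DS − ½ V_DS²] = 2.74 × [1.15 × 0.251 − 0.5 × 0.251²] = 0.705 mA.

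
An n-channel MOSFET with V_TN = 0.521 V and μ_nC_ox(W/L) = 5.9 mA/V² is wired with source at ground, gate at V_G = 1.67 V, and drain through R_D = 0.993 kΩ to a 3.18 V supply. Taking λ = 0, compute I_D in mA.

V_GS = V_G = 1.67 V, so V_ov = 1.67 − 0.521 = 1.15 V.
Assume saturation: I_D = ½ k_n V_ov² = 0.5 × 5.9 × 1.15² = 3.89 mA, giving V_DS = V_DD − I_D R_D = 3.18 − 3.89 × 0.993 = -0.687 V.
But -0.687 V < V_ov = 1.15 V, so the device is actually in triode.
In triode I_D = k_n[V_ov V_DS − ½ V_DS²] and I_D = (V_DD − V_DS)/R_D. Equating: 2.93 V_DS² − 7.732 V_DS + 3.18 = 0, giving V_DS = 0.51 V (the root below V_ov).
I_D = (3.18 − 0.51) / 0.993 = 2.69 mA.

I_D = 2.69 mA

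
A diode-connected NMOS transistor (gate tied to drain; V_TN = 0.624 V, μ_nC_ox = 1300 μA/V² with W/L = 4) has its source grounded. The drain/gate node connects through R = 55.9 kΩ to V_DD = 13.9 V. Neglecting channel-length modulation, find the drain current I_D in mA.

With gate tied to drain, V_GS = V_DS ≥ V_GS − V_TN, so the device is in saturation.
k_n = μ_nC_ox · (W/L) = 5.2 mA/V².
KCL at the drain: ½ k_n (V_GS − V_TN)² = (V_DD − V_GS)/R.
Let x = V_GS − 0.624. Then 145 x² + x − 13.28 = 0, giving x = 0.299 V (positive root), so V_GS = 0.923 V.
I_D = (V_DD − V_GS)/R = (13.9 − 0.923) / 55.9 = 0.232 mA.

I_D = 0.232 mA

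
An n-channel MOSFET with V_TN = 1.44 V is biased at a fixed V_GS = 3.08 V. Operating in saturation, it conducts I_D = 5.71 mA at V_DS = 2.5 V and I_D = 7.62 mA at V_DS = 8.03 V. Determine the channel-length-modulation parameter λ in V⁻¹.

With V_GS fixed, I_D ∝ (1 + λ V_DS) in saturation, so I_D2/I_D1 = (1 + λ V_DS2)/(1 + λ V_DS1).
7.62/5.71 = 1.335 = (1 + 8.03 λ)/(1 + 2.5 λ).
Solving: λ (I_D1 V_DS2 − I_D2 V_DS1) = I_D2 − I_D1, so λ = (7.62 − 5.71) / (5.71 × 8.03 − 7.62 × 2.5) = 1.91 / 26.8 = 0.0713 V⁻¹.

λ = 0.0713 V⁻¹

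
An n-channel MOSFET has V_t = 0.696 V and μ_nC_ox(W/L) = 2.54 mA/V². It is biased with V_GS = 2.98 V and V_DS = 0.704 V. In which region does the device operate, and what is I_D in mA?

Triode; I_D = 3.45 mA

V_ov = V_GS − V_t = 2.98 − 0.696 = 2.28 V.
Since V_DS = 0.704 V < V_ov = 2.28 V, the device is in the triode region.
I_D = k_n [V_ov · V_DS − ½ V_DS²] = 2.54 × [2.28 × 0.704 − 0.5 × 0.704²] = 3.45 mA.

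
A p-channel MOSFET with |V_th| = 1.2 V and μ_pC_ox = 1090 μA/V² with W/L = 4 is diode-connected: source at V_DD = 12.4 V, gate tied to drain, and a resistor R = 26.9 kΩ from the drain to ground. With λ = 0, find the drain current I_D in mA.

I_D = 0.400 mA

With gate tied to drain, V_SG = V_SD ≥ V_SG − |V_th|, so the device is in saturation.
k_p = μ_pC_ox · (W/L) = 4.36 mA/V².
KCL at the drain: ½ k_p (V_SG − |V_th|)² = (V_DD − V_SG)/R.
Let x = V_SG − 1.2. Then 58.6 x² + x − 11.2 = 0, giving x = 0.429 V (positive root), so V_SG = 1.63 V.
I_D = (V_DD − V_SG)/R = (12.4 − 1.63) / 26.9 = 0.4 mA.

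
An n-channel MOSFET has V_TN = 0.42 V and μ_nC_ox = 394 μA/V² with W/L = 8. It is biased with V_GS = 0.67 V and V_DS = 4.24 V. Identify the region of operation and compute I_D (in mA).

k_n = μ_nC_ox · (W/L) = 3.152 mA/V².
V_ov = V_GS − V_TN = 0.67 − 0.42 = 0.25 V.
Since V_DS = 4.24 V ≥ V_ov = 0.25 V, the device is in saturation.
I_D = ½ k_n V_ov² = 0.5 × 3.152 × 0.25² = 0.0985 mA.

Saturation; I_D = 0.0985 mA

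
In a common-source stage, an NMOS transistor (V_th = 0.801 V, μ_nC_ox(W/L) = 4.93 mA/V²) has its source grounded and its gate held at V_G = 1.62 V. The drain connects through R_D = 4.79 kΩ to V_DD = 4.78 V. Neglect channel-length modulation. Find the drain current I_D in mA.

I_D = 0.939 mA

V_GS = V_G = 1.62 V, so V_ov = 1.62 − 0.801 = 0.819 V.
Assume saturation: I_D = ½ k_n V_ov² = 0.5 × 4.93 × 0.819² = 1.65 mA, giving V_DS = V_DD − I_D R_D = 4.78 − 1.65 × 4.79 = -3.14 V.
But -3.14 V < V_ov = 0.819 V, so the device is actually in triode.
In triode I_D = k_n[V_ov V_DS − ½ V_DS²] and I_D = (V_DD − V_DS)/R_D. Equating: 11.8 V_DS² − 20.34 V_DS + 4.78 = 0, giving V_DS = 0.281 V (the root below V_ov).
I_D = (4.78 − 0.281) / 4.79 = 0.939 mA.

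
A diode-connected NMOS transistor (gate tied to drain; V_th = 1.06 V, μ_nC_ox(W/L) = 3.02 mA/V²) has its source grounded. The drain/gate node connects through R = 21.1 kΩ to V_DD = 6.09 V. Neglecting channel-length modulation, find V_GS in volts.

V_GS = 1.44 V

With gate tied to drain, V_GS = V_DS ≥ V_GS − V_th, so the device is in saturation.
KCL at the drain: ½ k_n (V_GS − V_th)² = (V_DD − V_GS)/R.
Let x = V_GS − 1.06. Then 31.9 x² + x − 5.03 = 0, giving x = 0.382 V (positive root), so V_GS = 1.44 V.
I_D = (V_DD − V_GS)/R = (6.09 − 1.44) / 21.1 = 0.22 mA.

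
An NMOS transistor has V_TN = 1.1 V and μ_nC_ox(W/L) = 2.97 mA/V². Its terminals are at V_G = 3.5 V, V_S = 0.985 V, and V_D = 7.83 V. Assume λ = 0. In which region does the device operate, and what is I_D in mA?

V_GS = V_G − V_S = 3.5 − 0.985 = 2.52 V; V_DS = V_D − V_S = 7.83 − 0.985 = 6.84 V.
V_ov = V_GS − V_TN = 2.52 − 1.1 = 1.42 V.
Since V_DS = 6.84 V ≥ V_ov = 1.42 V, the device is in saturation.
I_D = ½ k_n V_ov² = 0.5 × 2.97 × 1.42² = 2.97 mA.

Saturation; I_D = 2.97 mA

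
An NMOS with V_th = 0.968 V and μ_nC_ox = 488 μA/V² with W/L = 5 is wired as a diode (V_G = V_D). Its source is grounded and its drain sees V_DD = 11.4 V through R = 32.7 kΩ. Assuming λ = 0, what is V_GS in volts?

With gate tied to drain, V_GS = V_DS ≥ V_GS − V_th, so the device is in saturation.
k_n = μ_nC_ox · (W/L) = 2.44 mA/V².
KCL at the drain: ½ k_n (V_GS − V_th)² = (V_DD − V_GS)/R.
Let x = V_GS − 0.968. Then 39.9 x² + x − 10.43 = 0, giving x = 0.499 V (positive root), so V_GS = 1.47 V.
I_D = (V_DD − V_GS)/R = (11.4 − 1.47) / 32.7 = 0.304 mA.

V_GS = 1.47 V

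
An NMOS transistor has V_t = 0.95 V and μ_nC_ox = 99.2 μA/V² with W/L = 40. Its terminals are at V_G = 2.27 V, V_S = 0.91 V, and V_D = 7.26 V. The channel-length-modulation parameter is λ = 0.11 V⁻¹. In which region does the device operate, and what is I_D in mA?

V_GS = V_G − V_S = 2.27 − 0.91 = 1.36 V; V_DS = V_D − V_S = 7.26 − 0.91 = 6.35 V.
k_n = μ_nC_ox · (W/L) = 3.968 mA/V².
V_ov = V_GS − V_t = 1.36 − 0.95 = 0.41 V.
Since V_DS = 6.35 V ≥ V_ov = 0.41 V, the device is in saturation.
I_D = ½ k_n V_ov² (1 + λ V_DS) = 0.5 × 3.968 × 0.41² × (1 + 0.11 × 6.35) = 0.566 mA.

Saturation; I_D = 0.566 mA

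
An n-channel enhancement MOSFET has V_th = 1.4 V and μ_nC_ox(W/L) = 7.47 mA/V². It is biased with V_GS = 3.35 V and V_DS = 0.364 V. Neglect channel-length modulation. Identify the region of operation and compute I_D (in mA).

Triode; I_D = 4.81 mA

V_ov = V_GS − V_th = 3.35 − 1.4 = 1.95 V.
Since V_DS = 0.364 V < V_ov = 1.95 V, the device is in the triode region.
I_D = k_n [V_ov · V_DS − ½ V_DS²] = 7.47 × [1.95 × 0.364 − 0.5 × 0.364²] = 4.81 mA.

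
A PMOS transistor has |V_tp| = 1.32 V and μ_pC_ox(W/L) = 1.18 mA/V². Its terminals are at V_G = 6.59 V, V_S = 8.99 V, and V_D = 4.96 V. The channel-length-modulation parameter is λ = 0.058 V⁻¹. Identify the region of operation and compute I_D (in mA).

Saturation; I_D = 0.849 mA

V_SG = V_S − V_G = 8.99 − 6.59 = 2.4 V; V_SD = V_S − V_D = 8.99 − 4.96 = 4.03 V.
V_ov = V_SG − |V_tp| = 2.4 − 1.32 = 1.08 V.
Since V_SD = 4.03 V ≥ V_ov = 1.08 V, the device is in saturation.
I_D = ½ k_p V_ov² (1 + λ V_SD) = 0.5 × 1.18 × 1.08² × (1 + 0.058 × 4.03) = 0.849 mA.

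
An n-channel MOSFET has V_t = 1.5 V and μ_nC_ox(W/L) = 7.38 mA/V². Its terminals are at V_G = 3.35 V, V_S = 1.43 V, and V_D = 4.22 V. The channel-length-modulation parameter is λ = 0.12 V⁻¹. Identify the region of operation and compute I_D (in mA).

V_GS = V_G − V_S = 3.35 − 1.43 = 1.92 V; V_DS = V_D − V_S = 4.22 − 1.43 = 2.79 V.
V_ov = V_GS − V_t = 1.92 − 1.5 = 0.42 V.
Since V_DS = 2.79 V ≥ V_ov = 0.42 V, the device is in saturation.
I_D = ½ k_n V_ov² (1 + λ V_DS) = 0.5 × 7.38 × 0.42² × (1 + 0.12 × 2.79) = 0.869 mA.

Saturation; I_D = 0.869 mA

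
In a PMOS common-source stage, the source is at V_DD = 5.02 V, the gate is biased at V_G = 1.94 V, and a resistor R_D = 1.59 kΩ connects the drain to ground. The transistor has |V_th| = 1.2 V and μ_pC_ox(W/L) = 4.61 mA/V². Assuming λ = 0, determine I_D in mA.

V_SG = V_DD − V_G = 5.02 − 1.94 = 3.08 V, so V_ov = 3.08 − 1.2 = 1.88 V.
Assume saturation: I_D = ½ k_p V_ov² = 0.5 × 4.61 × 1.88² = 8.15 mA, giving V_SD = V_DD − I_D R_D = 5.02 − 8.15 × 1.59 = -7.93 V.
But -7.93 V < V_ov = 1.88 V, so the device is actually in triode.
In triode I_D = k_p[V_ov V_SD − ½ V_SD²] and I_D = (V_DD − V_SD)/R_D. Equating: 3.66 V_SD² − 14.78 V_SD + 5.02 = 0, giving V_SD = 0.374 V (the root below V_ov).
I_D = (5.02 − 0.374) / 1.59 = 2.92 mA.

I_D = 2.92 mA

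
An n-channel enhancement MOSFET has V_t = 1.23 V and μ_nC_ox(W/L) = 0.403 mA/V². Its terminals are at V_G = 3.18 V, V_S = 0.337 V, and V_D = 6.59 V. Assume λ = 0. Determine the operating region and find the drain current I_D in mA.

V_GS = V_G − V_S = 3.18 − 0.337 = 2.84 V; V_DS = V_D − V_S = 6.59 − 0.337 = 6.25 V.
V_ov = V_GS − V_t = 2.84 − 1.23 = 1.61 V.
Since V_DS = 6.25 V ≥ V_ov = 1.61 V, the device is in saturation.
I_D = ½ k_n V_ov² = 0.5 × 0.403 × 1.61² = 0.524 mA.

Saturation; I_D = 0.524 mA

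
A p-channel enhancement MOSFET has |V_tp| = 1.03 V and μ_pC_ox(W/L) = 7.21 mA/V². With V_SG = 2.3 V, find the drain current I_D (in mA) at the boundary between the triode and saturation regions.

At the boundary V_SD = V_ov = V_SG − |V_tp| = 2.3 − 1.03 = 1.27 V.
I_D = ½ k_p V_ov² = 0.5 × 7.21 × 1.27² = 5.81 mA.

I_D = 5.81 mA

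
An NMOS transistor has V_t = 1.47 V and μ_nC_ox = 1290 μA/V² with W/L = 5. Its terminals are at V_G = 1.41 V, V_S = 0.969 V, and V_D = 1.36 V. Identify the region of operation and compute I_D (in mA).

Cutoff; I_D = 0 mA

V_GS = V_G − V_S = 1.41 − 0.969 = 0.441 V; V_DS = V_D − V_S = 1.36 − 0.969 = 0.391 V.
V_GS = 0.441 V < V_t = 1.47 V, so the transistor is in cutoff.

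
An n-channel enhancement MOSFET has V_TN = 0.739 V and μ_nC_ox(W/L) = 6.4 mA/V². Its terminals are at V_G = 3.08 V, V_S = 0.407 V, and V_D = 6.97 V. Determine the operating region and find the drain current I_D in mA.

Saturation; I_D = 12.0 mA

V_GS = V_G − V_S = 3.08 − 0.407 = 2.67 V; V_DS = V_D − V_S = 6.97 − 0.407 = 6.56 V.
V_ov = V_GS − V_TN = 2.67 − 0.739 = 1.93 V.
Since V_DS = 6.56 V ≥ V_ov = 1.93 V, the device is in saturation.
I_D = ½ k_n V_ov² = 0.5 × 6.4 × 1.93² = 12 mA.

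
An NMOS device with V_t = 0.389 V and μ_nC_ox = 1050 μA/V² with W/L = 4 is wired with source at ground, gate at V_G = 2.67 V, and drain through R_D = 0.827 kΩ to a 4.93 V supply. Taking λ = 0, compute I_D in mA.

V_GS = V_G = 2.67 V, so V_ov = 2.67 − 0.389 = 2.28 V.
k_n = μ_nC_ox · (W/L) = 4.2 mA/V².
Assume saturation: I_D = ½ k_n V_ov² = 0.5 × 4.2 × 2.28² = 10.9 mA, giving V_DS = V_DD − I_D R_D = 4.93 − 10.9 × 0.827 = -4.11 V.
But -4.11 V < V_ov = 2.28 V, so the device is actually in triode.
In triode I_D = k_n[V_ov V_DS − ½ V_DS²] and I_D = (V_DD − V_DS)/R_D. Equating: 1.74 V_DS² − 8.923 V_DS + 4.93 = 0, giving V_DS = 0.63 V (the root below V_ov).
I_D = (4.93 − 0.63) / 0.827 = 5.2 mA.

I_D = 5.20 mA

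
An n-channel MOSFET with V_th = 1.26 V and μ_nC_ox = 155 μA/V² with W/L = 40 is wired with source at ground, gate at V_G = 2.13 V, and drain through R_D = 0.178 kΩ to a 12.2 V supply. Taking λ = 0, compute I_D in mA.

V_GS = V_G = 2.13 V, so V_ov = 2.13 − 1.26 = 0.87 V.
k_n = μ_nC_ox · (W/L) = 6.2 mA/V².
Assume saturation: I_D = ½ k_n V_ov² = 0.5 × 6.2 × 0.87² = 2.35 mA, giving V_DS = V_DD − I_D R_D = 12.2 − 2.35 × 0.178 = 11.8 V.
V_DS = 11.8 V ≥ V_ov = 0.87 V, confirming saturation.

I_D = 2.35 mA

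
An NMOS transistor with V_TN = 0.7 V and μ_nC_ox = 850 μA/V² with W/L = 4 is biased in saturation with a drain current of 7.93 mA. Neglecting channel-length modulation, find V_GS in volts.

k_n = μ_nC_ox · (W/L) = 3.4 mA/V².
In saturation I_D = ½ k_n (V_GS − V_TN)², so V_GS − V_TN = √(2 I_D / k_n) = √(2 × 7.93 / 3.4) = 2.16 V.
V_GS = 0.7 + 2.16 = 2.86 V.

V_GS = 2.86 V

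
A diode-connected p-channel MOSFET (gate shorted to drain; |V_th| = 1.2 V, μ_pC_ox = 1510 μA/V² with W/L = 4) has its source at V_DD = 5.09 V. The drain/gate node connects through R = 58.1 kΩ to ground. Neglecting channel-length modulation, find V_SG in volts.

With gate tied to drain, V_SG = V_SD ≥ V_SG − |V_th|, so the device is in saturation.
k_p = μ_pC_ox · (W/L) = 6.04 mA/V².
KCL at the drain: ½ k_p (V_SG − |V_th|)² = (V_DD − V_SG)/R.
Let x = V_SG − 1.2. Then 175 x² + x − 3.89 = 0, giving x = 0.146 V (positive root), so V_SG = 1.35 V.
I_D = (V_DD − V_SG)/R = (5.09 − 1.35) / 58.1 = 0.0644 mA.

V_SG = 1.35 V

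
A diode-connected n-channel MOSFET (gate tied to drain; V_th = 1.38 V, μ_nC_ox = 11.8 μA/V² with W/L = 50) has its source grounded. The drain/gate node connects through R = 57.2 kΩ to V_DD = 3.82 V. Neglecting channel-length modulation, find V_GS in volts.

V_GS = 1.73 V

With gate tied to drain, V_GS = V_DS ≥ V_GS − V_th, so the device is in saturation.
k_n = μ_nC_ox · (W/L) = 0.59 mA/V².
KCL at the drain: ½ k_n (V_GS − V_th)² = (V_DD − V_GS)/R.
Let x = V_GS − 1.38. Then 16.9 x² + x − 2.44 = 0, giving x = 0.352 V (positive root), so V_GS = 1.73 V.
I_D = (V_DD − V_GS)/R = (3.82 − 1.73) / 57.2 = 0.0365 mA.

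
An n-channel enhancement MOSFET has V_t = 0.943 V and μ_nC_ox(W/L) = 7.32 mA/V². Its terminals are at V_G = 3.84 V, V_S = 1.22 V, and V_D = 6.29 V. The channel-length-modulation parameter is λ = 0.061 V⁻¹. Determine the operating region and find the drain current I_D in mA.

V_GS = V_G − V_S = 3.84 − 1.22 = 2.62 V; V_DS = V_D − V_S = 6.29 − 1.22 = 5.07 V.
V_ov = V_GS − V_t = 2.62 − 0.943 = 1.68 V.
Since V_DS = 5.07 V ≥ V_ov = 1.68 V, the device is in saturation.
I_D = ½ k_n V_ov² (1 + λ V_DS) = 0.5 × 7.32 × 1.68² × (1 + 0.061 × 5.07) = 13.5 mA.

Saturation; I_D = 13.5 mA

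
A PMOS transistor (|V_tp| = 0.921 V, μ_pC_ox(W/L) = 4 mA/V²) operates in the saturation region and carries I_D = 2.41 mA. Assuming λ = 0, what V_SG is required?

V_SG = 2.02 V

In saturation I_D = ½ k_p (V_SG − |V_tp|)², so V_SG − |V_tp| = √(2 I_D / k_p) = √(2 × 2.41 / 4) = 1.1 V.
V_SG = 0.921 + 1.1 = 2.02 V.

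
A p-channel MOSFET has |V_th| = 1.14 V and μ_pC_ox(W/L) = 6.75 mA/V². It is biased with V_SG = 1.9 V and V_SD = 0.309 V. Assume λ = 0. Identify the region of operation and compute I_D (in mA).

Triode; I_D = 1.26 mA

V_ov = V_SG − |V_th| = 1.9 − 1.14 = 0.76 V.
Since V_SD = 0.309 V < V_ov = 0.76 V, the device is in the triode region.
I_D = k_p [V_ov · V_SD − ½ V_SD²] = 6.75 × [0.76 × 0.309 − 0.5 × 0.309²] = 1.26 mA.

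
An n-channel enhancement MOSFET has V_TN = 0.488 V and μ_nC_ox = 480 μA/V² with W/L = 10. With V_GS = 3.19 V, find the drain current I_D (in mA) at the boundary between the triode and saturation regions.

At the boundary V_DS = V_ov = V_GS − V_TN = 3.19 − 0.488 = 2.7 V.
k_n = μ_nC_ox · (W/L) = 4.8 mA/V².
I_D = ½ k_n V_ov² = 0.5 × 4.8 × 2.7² = 17.5 mA.

I_D = 17.5 mA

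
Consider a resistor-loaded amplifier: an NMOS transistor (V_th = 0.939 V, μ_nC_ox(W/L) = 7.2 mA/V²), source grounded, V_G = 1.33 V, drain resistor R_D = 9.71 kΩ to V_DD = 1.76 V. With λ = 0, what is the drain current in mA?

V_GS = V_G = 1.33 V, so V_ov = 1.33 − 0.939 = 0.391 V.
Assume saturation: I_D = ½ k_n V_ov² = 0.5 × 7.2 × 0.391² = 0.55 mA, giving V_DS = V_DD − I_D R_D = 1.76 − 0.55 × 9.71 = -3.58 V.
But -3.58 V < V_ov = 0.391 V, so the device is actually in triode.
In triode I_D = k_n[V_ov V_DS − ½ V_DS²] and I_D = (V_DD − V_DS)/R_D. Equating: 35 V_DS² − 28.34 V_DS + 1.76 = 0, giving V_DS = 0.0678 V (the root below V_ov).
I_D = (1.76 − 0.0678) / 9.71 = 0.174 mA.

I_D = 0.174 mA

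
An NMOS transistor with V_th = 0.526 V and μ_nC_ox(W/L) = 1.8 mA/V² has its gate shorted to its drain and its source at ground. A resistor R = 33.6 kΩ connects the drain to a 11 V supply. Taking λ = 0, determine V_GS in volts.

V_GS = 1.10 V

With gate tied to drain, V_GS = V_DS ≥ V_GS − V_th, so the device is in saturation.
KCL at the drain: ½ k_n (V_GS − V_th)² = (V_DD − V_GS)/R.
Let x = V_GS − 0.526. Then 30.2 x² + x − 10.47 = 0, giving x = 0.572 V (positive root), so V_GS = 1.1 V.
I_D = (V_DD − V_GS)/R = (11 − 1.1) / 33.6 = 0.295 mA.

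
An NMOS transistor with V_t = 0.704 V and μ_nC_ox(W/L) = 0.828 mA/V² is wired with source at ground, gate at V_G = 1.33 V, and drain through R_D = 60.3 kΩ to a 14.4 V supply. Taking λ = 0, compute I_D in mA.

V_GS = V_G = 1.33 V, so V_ov = 1.33 − 0.704 = 0.626 V.
Assume saturation: I_D = ½ k_n V_ov² = 0.5 × 0.828 × 0.626² = 0.162 mA, giving V_DS = V_DD − I_D R_D = 14.4 − 0.162 × 60.3 = 4.62 V.
V_DS = 4.62 V ≥ V_ov = 0.626 V, confirming saturation.

I_D = 0.162 mA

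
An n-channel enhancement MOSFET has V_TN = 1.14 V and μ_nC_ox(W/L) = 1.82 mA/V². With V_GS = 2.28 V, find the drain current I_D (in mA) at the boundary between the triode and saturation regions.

I_D = 1.18 mA

At the boundary V_DS = V_ov = V_GS − V_TN = 2.28 − 1.14 = 1.14 V.
I_D = ½ k_n V_ov² = 0.5 × 1.82 × 1.14² = 1.18 mA.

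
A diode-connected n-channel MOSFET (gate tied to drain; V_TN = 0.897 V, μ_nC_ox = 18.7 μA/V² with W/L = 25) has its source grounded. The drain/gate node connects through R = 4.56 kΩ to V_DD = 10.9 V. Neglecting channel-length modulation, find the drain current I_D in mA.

I_D = 1.62 mA

With gate tied to drain, V_GS = V_DS ≥ V_GS − V_TN, so the device is in saturation.
k_n = μ_nC_ox · (W/L) = 0.4675 mA/V².
KCL at the drain: ½ k_n (V_GS − V_TN)² = (V_DD − V_GS)/R.
Let x = V_GS − 0.897. Then 1.07 x² + x − 10 = 0, giving x = 2.63 V (positive root), so V_GS = 3.53 V.
I_D = (V_DD − V_GS)/R = (10.9 − 3.53) / 4.56 = 1.62 mA.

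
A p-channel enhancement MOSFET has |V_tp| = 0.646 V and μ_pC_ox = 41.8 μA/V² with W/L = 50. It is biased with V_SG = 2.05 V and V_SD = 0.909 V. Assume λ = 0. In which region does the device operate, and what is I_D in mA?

k_p = μ_pC_ox · (W/L) = 2.09 mA/V².
V_ov = V_SG − |V_tp| = 2.05 − 0.646 = 1.4 V.
Since V_SD = 0.909 V < V_ov = 1.4 V, the device is in the triode region.
I_D = k_p [V_ov · V_SD − ½ V_SD²] = 2.09 × [1.4 × 0.909 − 0.5 × 0.909²] = 1.8 mA.

Triode; I_D = 1.80 mA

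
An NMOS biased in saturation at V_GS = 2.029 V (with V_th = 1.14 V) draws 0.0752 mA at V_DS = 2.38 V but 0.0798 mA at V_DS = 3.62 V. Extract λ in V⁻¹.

λ = 0.0559 V⁻¹

With V_GS fixed, I_D ∝ (1 + λ V_DS) in saturation, so I_D2/I_D1 = (1 + λ V_DS2)/(1 + λ V_DS1).
0.0798/0.0752 = 1.061 = (1 + 3.62 λ)/(1 + 2.38 λ).
Solving: λ (I_D1 V_DS2 − I_D2 V_DS1) = I_D2 − I_D1, so λ = (0.0798 − 0.0752) / (0.0752 × 3.62 − 0.0798 × 2.38) = 0.0046 / 0.0823 = 0.0559 V⁻¹.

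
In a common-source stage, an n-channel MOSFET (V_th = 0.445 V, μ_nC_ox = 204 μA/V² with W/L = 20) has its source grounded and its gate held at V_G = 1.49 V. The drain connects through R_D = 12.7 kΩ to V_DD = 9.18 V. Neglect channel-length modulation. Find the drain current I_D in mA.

V_GS = V_G = 1.49 V, so V_ov = 1.49 − 0.445 = 1.04 V.
k_n = μ_nC_ox · (W/L) = 4.08 mA/V².
Assume saturation: I_D = ½ k_n V_ov² = 0.5 × 4.08 × 1.04² = 2.23 mA, giving V_DS = V_DD − I_D R_D = 9.18 − 2.23 × 12.7 = -19.1 V.
But -19.1 V < V_ov = 1.04 V, so the device is actually in triode.
In triode I_D = k_n[V_ov V_DS − ½ V_DS²] and I_D = (V_DD − V_DS)/R_D. Equating: 25.9 V_DS² − 55.15 V_DS + 9.18 = 0, giving V_DS = 0.182 V (the root below V_ov).
I_D = (9.18 − 0.182) / 12.7 = 0.709 mA.

I_D = 0.709 mA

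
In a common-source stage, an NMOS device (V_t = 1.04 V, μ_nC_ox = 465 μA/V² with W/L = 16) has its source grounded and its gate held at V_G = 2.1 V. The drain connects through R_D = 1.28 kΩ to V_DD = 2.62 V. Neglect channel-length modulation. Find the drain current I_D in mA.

I_D = 1.84 mA

V_GS = V_G = 2.1 V, so V_ov = 2.1 − 1.04 = 1.06 V.
k_n = μ_nC_ox · (W/L) = 7.44 mA/V².
Assume saturation: I_D = ½ k_n V_ov² = 0.5 × 7.44 × 1.06² = 4.18 mA, giving V_DS = V_DD − I_D R_D = 2.62 − 4.18 × 1.28 = -2.73 V.
But -2.73 V < V_ov = 1.06 V, so the device is actually in triode.
In triode I_D = k_n[V_ov V_DS − ½ V_DS²] and I_D = (V_DD − V_DS)/R_D. Equating: 4.76 V_DS² − 11.09 V_DS + 2.62 = 0, giving V_DS = 0.267 V (the root below V_ov).
I_D = (2.62 − 0.267) / 1.28 = 1.84 mA.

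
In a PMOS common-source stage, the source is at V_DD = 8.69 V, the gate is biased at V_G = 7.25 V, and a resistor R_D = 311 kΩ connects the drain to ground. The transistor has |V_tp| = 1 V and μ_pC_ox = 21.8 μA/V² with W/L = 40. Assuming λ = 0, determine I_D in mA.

I_D = 0.0277 mA

V_SG = V_DD − V_G = 8.69 − 7.25 = 1.44 V, so V_ov = 1.44 − 1 = 0.44 V.
k_p = μ_pC_ox · (W/L) = 0.872 mA/V².
Assume saturation: I_D = ½ k_p V_ov² = 0.5 × 0.872 × 0.44² = 0.0844 mA, giving V_SD = V_DD − I_D R_D = 8.69 − 0.0844 × 311 = -17.6 V.
But -17.6 V < V_ov = 0.44 V, so the device is actually in triode.
In triode I_D = k_p[V_ov V_SD − ½ V_SD²] and I_D = (V_DD − V_SD)/R_D. Equating: 136 V_SD² − 120.3 V_SD + 8.69 = 0, giving V_SD = 0.0793 V (the root below V_ov).
I_D = (8.69 − 0.0793) / 311 = 0.0277 mA.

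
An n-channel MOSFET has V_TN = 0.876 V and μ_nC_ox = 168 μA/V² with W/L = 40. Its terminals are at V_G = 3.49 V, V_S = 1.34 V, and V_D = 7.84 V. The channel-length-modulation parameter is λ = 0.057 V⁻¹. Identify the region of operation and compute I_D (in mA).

V_GS = V_G − V_S = 3.49 − 1.34 = 2.15 V; V_DS = V_D − V_S = 7.84 − 1.34 = 6.5 V.
k_n = μ_nC_ox · (W/L) = 6.72 mA/V².
V_ov = V_GS − V_TN = 2.15 − 0.876 = 1.27 V.
Since V_DS = 6.5 V ≥ V_ov = 1.27 V, the device is in saturation.
I_D = ½ k_n V_ov² (1 + λ V_DS) = 0.5 × 6.72 × 1.27² × (1 + 0.057 × 6.5) = 7.47 mA.

Saturation; I_D = 7.47 mA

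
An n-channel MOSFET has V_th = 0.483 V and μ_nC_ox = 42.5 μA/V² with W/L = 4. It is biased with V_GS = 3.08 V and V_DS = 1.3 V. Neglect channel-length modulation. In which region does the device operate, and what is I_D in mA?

Triode; I_D = 0.430 mA

k_n = μ_nC_ox · (W/L) = 0.17 mA/V².
V_ov = V_GS − V_th = 3.08 − 0.483 = 2.6 V.
Since V_DS = 1.3 V < V_ov = 2.6 V, the device is in the triode region.
I_D = k_n [V_ov · V_DS − ½ V_DS²] = 0.17 × [2.6 × 1.3 − 0.5 × 1.3²] = 0.43 mA.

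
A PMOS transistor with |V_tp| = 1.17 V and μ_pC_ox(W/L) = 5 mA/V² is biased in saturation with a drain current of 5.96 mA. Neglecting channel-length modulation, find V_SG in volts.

In saturation I_D = ½ k_p (V_SG − |V_tp|)², so V_SG − |V_tp| = √(2 I_D / k_p) = √(2 × 5.96 / 5) = 1.54 V.
V_SG = 1.17 + 1.54 = 2.71 V.

V_SG = 2.71 V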